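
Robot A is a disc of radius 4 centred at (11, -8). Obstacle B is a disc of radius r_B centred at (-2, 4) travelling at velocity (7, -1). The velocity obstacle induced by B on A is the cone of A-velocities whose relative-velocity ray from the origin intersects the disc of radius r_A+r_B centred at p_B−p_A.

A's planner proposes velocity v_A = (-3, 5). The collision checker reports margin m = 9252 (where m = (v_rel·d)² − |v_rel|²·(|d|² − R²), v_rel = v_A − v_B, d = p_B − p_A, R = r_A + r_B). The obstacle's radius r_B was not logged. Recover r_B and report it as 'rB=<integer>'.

m = 9252
d = (-13, 12);  v_rel = (-10, 6),  |v_rel|² = 136
v_rel×d = (-10)·(12) − (6)·(-13) = -42
since m = R²·136 − (-42)²:  R² = (1764 + 9252) / 136 = 81
R = √81 = 9  ⇒  r_B = 9 − 4 = 5

rB=5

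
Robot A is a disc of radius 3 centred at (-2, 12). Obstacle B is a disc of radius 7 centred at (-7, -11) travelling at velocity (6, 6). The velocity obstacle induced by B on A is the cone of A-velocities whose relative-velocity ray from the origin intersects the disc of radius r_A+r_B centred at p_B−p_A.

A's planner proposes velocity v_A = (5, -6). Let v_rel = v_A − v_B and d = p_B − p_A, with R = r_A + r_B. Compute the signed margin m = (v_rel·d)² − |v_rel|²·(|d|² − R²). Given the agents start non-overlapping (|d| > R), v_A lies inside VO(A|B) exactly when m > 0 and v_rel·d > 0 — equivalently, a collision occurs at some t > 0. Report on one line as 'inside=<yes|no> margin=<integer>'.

d = (-5, -23),  |d|² = 554;  R = 3+7 = 10,  c = 554−10² = 454
v_rel = (-1, -12),  |v_rel|² = 145;  v_rel·d = (-1)·(-5) + (-12)·(-23) = 281
145·t² − 562·t + 454 = 0  ⇒  m = 281² − 145·454 = 13131
m = 13131 > 0,  v_rel·d = 281 > 0  ⇒  inside

inside=yes margin=13131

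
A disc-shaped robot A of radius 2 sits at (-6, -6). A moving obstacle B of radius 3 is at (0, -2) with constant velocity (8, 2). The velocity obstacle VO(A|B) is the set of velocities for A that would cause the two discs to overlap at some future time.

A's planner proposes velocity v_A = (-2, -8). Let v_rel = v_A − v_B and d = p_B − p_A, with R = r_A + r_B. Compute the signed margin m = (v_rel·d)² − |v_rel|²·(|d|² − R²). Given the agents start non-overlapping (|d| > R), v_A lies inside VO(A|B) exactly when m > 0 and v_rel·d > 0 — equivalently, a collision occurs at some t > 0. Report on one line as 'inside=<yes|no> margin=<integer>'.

d = (6, 4),  |d|² = 52;  R = 2+3 = 5,  c = 52−5² = 27
v_rel = (-10, -10),  |v_rel|² = 200;  v_rel·d = (-10)·(6) + (-10)·(4) = -100
200·t² + 200·t + 27 = 0  ⇒  m = (-100)² − 200·27 = 4600
m = 4600 > 0,  v_rel·d = -100 < 0  ⇒  outside

inside=no margin=4600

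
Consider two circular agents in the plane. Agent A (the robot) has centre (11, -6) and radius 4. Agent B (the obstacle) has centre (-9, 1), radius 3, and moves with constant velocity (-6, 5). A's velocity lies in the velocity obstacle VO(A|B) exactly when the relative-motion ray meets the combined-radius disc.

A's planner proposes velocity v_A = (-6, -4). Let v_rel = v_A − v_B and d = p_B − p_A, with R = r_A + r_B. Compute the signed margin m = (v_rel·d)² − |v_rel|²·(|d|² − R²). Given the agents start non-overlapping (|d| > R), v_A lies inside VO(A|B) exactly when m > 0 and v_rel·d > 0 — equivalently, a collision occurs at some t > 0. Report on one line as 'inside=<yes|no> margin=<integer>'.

d = (-20, 7),  |d|² = 449;  R = 4+3 = 7,  c = 449−7² = 400
v_rel = (0, -9),  |v_rel|² = 81;  v_rel·d = (0)·(-20) + (-9)·(7) = -63
81·t² + 126·t + 400 = 0  ⇒  m = (-63)² − 81·400 = -28431
m = -28431 < 0,  v_rel·d = -63 < 0  ⇒  outside

inside=no margin=-28431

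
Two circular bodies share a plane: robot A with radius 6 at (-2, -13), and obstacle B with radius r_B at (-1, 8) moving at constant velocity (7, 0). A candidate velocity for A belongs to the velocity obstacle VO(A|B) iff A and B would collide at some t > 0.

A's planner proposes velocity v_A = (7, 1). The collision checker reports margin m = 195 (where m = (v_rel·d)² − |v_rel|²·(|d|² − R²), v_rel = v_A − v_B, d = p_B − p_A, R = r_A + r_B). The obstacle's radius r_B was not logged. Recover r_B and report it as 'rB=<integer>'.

m = 195
d = (1, 21);  v_rel = (0, 1),  |v_rel|² = 1
v_rel×d = (0)·(21) − (1)·(1) = -1
since m = R²·1 − (-1)²:  R² = (1 + 195) / 1 = 196
R = √196 = 14  ⇒  r_B = 14 − 6 = 8

rB=8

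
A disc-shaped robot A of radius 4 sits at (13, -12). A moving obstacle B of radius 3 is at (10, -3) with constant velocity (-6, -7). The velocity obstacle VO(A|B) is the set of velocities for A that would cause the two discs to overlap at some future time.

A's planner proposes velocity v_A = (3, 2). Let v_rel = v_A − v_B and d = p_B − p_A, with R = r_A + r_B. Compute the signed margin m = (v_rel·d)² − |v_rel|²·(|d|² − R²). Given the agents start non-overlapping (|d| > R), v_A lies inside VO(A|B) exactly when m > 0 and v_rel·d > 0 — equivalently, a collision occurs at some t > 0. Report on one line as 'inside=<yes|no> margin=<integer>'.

d = (-3, 9),  |d|² = 90;  R = 4+3 = 7,  c = 90−7² = 41
v_rel = (9, 9),  |v_rel|² = 162;  v_rel·d = (9)·(-3) + (9)·(9) = 54
162·t² − 108·t + 41 = 0  ⇒  m = 54² − 162·41 = -3726
m = -3726 < 0,  v_rel·d = 54 > 0  ⇒  outside

inside=no margin=-3726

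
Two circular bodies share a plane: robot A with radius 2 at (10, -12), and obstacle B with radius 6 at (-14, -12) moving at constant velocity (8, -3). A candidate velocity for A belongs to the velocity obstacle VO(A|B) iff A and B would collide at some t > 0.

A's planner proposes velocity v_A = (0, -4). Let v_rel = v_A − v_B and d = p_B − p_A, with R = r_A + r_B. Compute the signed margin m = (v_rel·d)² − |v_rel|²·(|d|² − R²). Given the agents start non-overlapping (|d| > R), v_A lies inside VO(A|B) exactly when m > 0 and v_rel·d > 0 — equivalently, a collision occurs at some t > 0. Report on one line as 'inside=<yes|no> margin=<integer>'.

d = (-24, 0),  |d|² = 576;  R = 2+6 = 8,  c = 576−8² = 512
v_rel = (-8, -1),  |v_rel|² = 65;  v_rel·d = (-8)·(-24) + (-1)·(0) = 192
65·t² − 384·t + 512 = 0  ⇒  m = 192² − 65·512 = 3584
m = 3584 > 0,  v_rel·d = 192 > 0  ⇒  inside

inside=yes margin=3584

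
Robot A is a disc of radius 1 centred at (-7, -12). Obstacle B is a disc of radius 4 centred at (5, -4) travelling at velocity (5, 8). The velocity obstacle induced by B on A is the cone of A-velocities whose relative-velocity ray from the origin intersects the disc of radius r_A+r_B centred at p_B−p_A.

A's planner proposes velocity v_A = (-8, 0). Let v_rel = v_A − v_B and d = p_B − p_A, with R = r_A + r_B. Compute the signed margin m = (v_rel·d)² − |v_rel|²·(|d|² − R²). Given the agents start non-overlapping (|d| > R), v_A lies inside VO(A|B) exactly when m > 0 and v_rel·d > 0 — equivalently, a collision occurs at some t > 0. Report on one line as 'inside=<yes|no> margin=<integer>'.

d = (12, 8),  |d|² = 208;  R = 1+4 = 5,  c = 208−5² = 183
v_rel = (-13, -8),  |v_rel|² = 233;  v_rel·d = (-13)·(12) + (-8)·(8) = -220
233·t² + 440·t + 183 = 0  ⇒  m = (-220)² − 233·183 = 5761
m = 5761 > 0,  v_rel·d = -220 < 0  ⇒  outside

inside=no margin=5761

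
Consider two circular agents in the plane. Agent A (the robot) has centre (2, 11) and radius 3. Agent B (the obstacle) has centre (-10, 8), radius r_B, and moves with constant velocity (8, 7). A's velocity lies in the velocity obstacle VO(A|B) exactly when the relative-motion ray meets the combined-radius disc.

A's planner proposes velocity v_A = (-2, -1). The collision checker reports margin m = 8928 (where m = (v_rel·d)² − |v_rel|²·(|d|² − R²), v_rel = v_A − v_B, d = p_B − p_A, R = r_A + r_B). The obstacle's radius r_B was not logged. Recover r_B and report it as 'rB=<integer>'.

m = 8928
d = (-12, -3);  v_rel = (-10, -8),  |v_rel|² = 164
v_rel×d = (-10)·(-3) − (-8)·(-12) = -66
since m = R²·164 − (-66)²:  R² = (4356 + 8928) / 164 = 81
R = √81 = 9  ⇒  r_B = 9 − 3 = 6

rB=6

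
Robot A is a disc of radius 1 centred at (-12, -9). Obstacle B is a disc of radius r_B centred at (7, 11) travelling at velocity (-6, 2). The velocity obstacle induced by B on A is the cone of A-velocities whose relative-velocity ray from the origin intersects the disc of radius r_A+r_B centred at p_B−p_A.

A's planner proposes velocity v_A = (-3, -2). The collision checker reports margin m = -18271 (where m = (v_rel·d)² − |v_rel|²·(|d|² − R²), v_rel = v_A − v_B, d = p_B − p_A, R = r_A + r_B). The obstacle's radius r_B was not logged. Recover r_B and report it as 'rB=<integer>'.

m = -18271
d = (19, 20);  v_rel = (3, -4),  |v_rel|² = 25
v_rel×d = (3)·(20) − (-4)·(19) = 136
since m = R²·25 − 136²:  R² = (18496 + -18271) / 25 = 9
R = √9 = 3  ⇒  r_B = 3 − 1 = 2

rB=2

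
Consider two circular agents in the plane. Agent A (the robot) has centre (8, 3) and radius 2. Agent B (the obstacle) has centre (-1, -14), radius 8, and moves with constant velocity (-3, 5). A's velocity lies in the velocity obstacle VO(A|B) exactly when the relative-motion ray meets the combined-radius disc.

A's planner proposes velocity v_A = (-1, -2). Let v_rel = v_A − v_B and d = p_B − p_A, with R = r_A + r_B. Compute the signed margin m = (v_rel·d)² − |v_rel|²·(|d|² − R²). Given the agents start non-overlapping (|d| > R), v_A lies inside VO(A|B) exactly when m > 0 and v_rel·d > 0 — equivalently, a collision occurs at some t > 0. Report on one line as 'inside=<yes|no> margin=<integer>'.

d = (-9, -17),  |d|² = 370;  R = 2+8 = 10,  c = 370−10² = 270
v_rel = (2, -7),  |v_rel|² = 53;  v_rel·d = (2)·(-9) + (-7)·(-17) = 101
53·t² − 202·t + 270 = 0  ⇒  m = 101² − 53·270 = -4109
m = -4109 < 0,  v_rel·d = 101 > 0  ⇒  outside

inside=no margin=-4109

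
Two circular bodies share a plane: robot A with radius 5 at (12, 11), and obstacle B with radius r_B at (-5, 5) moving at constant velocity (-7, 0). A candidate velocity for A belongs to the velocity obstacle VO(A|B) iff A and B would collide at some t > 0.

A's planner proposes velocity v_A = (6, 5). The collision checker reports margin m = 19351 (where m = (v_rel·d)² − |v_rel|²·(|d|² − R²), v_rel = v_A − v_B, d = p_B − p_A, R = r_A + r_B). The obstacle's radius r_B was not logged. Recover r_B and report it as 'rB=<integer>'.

m = 19351
d = (-17, -6);  v_rel = (13, 5),  |v_rel|² = 194
v_rel×d = (13)·(-6) − (5)·(-17) = 7
since m = R²·194 − 7²:  R² = (49 + 19351) / 194 = 100
R = √100 = 10  ⇒  r_B = 10 − 5 = 5

rB=5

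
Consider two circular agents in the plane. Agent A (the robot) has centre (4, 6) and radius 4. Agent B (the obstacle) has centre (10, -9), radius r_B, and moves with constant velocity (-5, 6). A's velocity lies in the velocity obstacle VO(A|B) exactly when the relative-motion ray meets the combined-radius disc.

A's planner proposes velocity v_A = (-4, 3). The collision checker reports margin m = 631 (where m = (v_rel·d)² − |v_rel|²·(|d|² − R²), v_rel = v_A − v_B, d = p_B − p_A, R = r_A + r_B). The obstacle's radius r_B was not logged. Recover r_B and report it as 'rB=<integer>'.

m = 631
d = (6, -15);  v_rel = (1, -3),  |v_rel|² = 10
v_rel×d = (1)·(-15) − (-3)·(6) = 3
since m = R²·10 − 3²:  R² = (9 + 631) / 10 = 64
R = √64 = 8  ⇒  r_B = 8 − 4 = 4

rB=4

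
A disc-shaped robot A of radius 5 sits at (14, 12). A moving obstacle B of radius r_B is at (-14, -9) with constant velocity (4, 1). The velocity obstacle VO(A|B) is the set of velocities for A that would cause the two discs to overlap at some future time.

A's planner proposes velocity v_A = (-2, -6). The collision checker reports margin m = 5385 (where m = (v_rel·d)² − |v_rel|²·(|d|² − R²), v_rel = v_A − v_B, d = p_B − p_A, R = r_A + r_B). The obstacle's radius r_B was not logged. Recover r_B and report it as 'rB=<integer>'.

m = 5385
d = (-28, -21);  v_rel = (-6, -7),  |v_rel|² = 85
v_rel×d = (-6)·(-21) − (-7)·(-28) = -70
since m = R²·85 − (-70)²:  R² = (4900 + 5385) / 85 = 121
R = √121 = 11  ⇒  r_B = 11 − 5 = 6

rB=6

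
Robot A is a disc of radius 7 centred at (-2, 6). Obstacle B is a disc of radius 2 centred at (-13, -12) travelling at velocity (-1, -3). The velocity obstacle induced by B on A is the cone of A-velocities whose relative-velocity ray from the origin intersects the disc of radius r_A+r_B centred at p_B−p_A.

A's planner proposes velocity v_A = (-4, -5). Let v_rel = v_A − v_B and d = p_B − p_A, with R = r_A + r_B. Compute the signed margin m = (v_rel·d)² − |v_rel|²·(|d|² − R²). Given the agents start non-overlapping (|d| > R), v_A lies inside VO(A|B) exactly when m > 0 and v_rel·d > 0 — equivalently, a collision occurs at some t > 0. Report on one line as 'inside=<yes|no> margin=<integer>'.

d = (-11, -18),  |d|² = 445;  R = 7+2 = 9,  c = 445−9² = 364
v_rel = (-3, -2),  |v_rel|² = 13;  v_rel·d = (-3)·(-11) + (-2)·(-18) = 69
13·t² − 138·t + 364 = 0  ⇒  m = 69² − 13·364 = 29
m = 29 > 0,  v_rel·d = 69 > 0  ⇒  inside

inside=yes margin=29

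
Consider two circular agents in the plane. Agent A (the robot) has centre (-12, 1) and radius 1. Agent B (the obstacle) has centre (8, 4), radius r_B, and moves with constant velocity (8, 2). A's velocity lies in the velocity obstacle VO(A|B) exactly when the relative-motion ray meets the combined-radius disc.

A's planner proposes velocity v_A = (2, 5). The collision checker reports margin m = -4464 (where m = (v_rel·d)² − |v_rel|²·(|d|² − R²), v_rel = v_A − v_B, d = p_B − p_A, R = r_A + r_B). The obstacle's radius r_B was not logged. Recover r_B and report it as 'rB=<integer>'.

m = -4464
d = (20, 3);  v_rel = (-6, 3),  |v_rel|² = 45
v_rel×d = (-6)·(3) − (3)·(20) = -78
since m = R²·45 − (-78)²:  R² = (6084 + -4464) / 45 = 36
R = √36 = 6  ⇒  r_B = 6 − 1 = 5

rB=5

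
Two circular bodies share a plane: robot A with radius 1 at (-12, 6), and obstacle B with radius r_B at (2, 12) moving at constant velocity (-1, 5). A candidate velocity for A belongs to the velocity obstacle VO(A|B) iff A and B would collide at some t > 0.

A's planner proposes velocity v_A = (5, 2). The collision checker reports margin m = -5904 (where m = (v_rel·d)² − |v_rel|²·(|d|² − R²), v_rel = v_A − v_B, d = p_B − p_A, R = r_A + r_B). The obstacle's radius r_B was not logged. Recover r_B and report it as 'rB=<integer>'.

m = -5904
d = (14, 6);  v_rel = (6, -3),  |v_rel|² = 45
v_rel×d = (6)·(6) − (-3)·(14) = 78
since m = R²·45 − 78²:  R² = (6084 + -5904) / 45 = 4
R = √4 = 2  ⇒  r_B = 2 − 1 = 1

rB=1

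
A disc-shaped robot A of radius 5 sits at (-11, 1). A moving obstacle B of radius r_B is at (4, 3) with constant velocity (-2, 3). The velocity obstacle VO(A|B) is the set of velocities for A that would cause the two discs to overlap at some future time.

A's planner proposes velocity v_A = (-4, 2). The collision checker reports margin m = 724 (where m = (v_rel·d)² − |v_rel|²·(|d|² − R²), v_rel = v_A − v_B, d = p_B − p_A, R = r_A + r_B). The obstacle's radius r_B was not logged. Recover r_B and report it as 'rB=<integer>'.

m = 724
d = (15, 2);  v_rel = (-2, -1),  |v_rel|² = 5
v_rel×d = (-2)·(2) − (-1)·(15) = 11
since m = R²·5 − 11²:  R² = (121 + 724) / 5 = 169
R = √169 = 13  ⇒  r_B = 13 − 5 = 8

rB=8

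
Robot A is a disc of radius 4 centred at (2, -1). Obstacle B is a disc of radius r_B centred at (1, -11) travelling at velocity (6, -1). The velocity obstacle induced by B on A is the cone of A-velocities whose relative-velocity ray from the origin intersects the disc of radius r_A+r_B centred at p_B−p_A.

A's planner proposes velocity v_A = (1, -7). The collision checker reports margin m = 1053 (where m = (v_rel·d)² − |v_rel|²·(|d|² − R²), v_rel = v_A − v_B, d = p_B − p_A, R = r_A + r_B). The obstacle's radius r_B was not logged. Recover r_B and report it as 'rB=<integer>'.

m = 1053
d = (-1, -10);  v_rel = (-5, -6),  |v_rel|² = 61
v_rel×d = (-5)·(-10) − (-6)·(-1) = 44
since m = R²·61 − 44²:  R² = (1936 + 1053) / 61 = 49
R = √49 = 7  ⇒  r_B = 7 − 4 = 3

rB=3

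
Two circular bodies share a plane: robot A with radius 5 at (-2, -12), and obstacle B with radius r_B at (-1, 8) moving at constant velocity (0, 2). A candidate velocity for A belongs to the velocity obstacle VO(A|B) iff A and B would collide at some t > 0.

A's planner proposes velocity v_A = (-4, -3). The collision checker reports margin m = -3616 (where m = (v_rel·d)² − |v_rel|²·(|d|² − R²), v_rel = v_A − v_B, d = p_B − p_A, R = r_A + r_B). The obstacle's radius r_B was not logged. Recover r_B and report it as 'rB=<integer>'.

m = -3616
d = (1, 20);  v_rel = (-4, -5),  |v_rel|² = 41
v_rel×d = (-4)·(20) − (-5)·(1) = -75
since m = R²·41 − (-75)²:  R² = (5625 + -3616) / 41 = 49
R = √49 = 7  ⇒  r_B = 7 − 5 = 2

rB=2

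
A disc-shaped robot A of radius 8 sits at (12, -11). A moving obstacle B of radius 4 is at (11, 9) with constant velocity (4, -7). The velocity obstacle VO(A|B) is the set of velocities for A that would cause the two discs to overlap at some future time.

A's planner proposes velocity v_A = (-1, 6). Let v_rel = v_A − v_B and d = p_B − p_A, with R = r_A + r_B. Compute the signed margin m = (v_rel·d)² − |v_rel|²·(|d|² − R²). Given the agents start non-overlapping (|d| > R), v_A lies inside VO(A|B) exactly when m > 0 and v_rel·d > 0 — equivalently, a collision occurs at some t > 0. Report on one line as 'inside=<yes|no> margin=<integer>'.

d = (-1, 20),  |d|² = 401;  R = 8+4 = 12,  c = 401−12² = 257
v_rel = (-5, 13),  |v_rel|² = 194;  v_rel·d = (-5)·(-1) + (13)·(20) = 265
194·t² − 530·t + 257 = 0  ⇒  m = 265² − 194·257 = 20367
m = 20367 > 0,  v_rel·d = 265 > 0  ⇒  inside

inside=yes margin=20367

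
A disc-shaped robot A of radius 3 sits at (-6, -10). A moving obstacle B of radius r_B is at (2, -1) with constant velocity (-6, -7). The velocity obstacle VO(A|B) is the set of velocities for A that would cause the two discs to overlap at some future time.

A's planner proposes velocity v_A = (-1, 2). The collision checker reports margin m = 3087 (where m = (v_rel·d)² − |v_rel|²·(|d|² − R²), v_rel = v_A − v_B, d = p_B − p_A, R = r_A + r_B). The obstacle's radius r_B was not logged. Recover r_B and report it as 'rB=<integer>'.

m = 3087
d = (8, 9);  v_rel = (5, 9),  |v_rel|² = 106
v_rel×d = (5)·(9) − (9)·(8) = -27
since m = R²·106 − (-27)²:  R² = (729 + 3087) / 106 = 36
R = √36 = 6  ⇒  r_B = 6 − 3 = 3

rB=3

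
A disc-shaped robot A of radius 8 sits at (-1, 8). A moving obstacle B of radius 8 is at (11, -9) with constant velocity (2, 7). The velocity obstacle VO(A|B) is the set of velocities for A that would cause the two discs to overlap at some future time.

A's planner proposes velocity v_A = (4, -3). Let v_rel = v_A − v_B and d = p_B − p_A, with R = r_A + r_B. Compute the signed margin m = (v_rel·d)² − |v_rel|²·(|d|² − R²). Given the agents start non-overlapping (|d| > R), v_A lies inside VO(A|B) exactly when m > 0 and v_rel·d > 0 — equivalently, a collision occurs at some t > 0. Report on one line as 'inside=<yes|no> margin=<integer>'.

d = (12, -17),  |d|² = 433;  R = 8+8 = 16,  c = 433−16² = 177
v_rel = (2, -10),  |v_rel|² = 104;  v_rel·d = (2)·(12) + (-10)·(-17) = 194
104·t² − 388·t + 177 = 0  ⇒  m = 194² − 104·177 = 19228
m = 19228 > 0,  v_rel·d = 194 > 0  ⇒  inside

inside=yes margin=19228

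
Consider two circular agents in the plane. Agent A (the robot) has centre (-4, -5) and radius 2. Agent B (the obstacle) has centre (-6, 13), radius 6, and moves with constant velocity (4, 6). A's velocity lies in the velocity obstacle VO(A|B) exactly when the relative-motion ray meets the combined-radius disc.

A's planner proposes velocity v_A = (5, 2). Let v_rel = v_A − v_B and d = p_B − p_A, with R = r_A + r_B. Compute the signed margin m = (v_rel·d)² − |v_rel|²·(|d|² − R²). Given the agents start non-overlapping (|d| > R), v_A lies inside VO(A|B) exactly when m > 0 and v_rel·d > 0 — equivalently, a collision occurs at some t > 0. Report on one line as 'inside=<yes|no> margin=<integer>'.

d = (-2, 18),  |d|² = 328;  R = 2+6 = 8,  c = 328−8² = 264
v_rel = (1, -4),  |v_rel|² = 17;  v_rel·d = (1)·(-2) + (-4)·(18) = -74
17·t² + 148·t + 264 = 0  ⇒  m = (-74)² − 17·264 = 988
m = 988 > 0,  v_rel·d = -74 < 0  ⇒  outside

inside=no margin=988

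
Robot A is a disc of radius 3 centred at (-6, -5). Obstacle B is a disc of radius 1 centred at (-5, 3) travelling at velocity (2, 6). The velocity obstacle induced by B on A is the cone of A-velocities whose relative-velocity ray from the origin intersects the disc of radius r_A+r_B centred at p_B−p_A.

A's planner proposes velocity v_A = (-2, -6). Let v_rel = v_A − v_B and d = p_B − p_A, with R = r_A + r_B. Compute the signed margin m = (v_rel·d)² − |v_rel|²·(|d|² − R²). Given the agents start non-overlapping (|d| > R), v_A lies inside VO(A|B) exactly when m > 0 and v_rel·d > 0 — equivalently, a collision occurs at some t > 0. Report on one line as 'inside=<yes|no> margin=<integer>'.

d = (1, 8),  |d|² = 65;  R = 3+1 = 4,  c = 65−4² = 49
v_rel = (-4, -12),  |v_rel|² = 160;  v_rel·d = (-4)·(1) + (-12)·(8) = -100
160·t² + 200·t + 49 = 0  ⇒  m = (-100)² − 160·49 = 2160
m = 2160 > 0,  v_rel·d = -100 < 0  ⇒  outside

inside=no margin=2160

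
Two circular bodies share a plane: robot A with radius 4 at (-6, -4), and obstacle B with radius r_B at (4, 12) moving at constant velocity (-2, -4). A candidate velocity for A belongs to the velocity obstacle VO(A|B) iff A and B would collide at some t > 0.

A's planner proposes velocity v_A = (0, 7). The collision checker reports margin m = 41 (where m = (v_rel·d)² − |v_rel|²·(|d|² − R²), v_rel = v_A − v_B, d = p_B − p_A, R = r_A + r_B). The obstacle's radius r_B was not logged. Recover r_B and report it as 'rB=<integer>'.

m = 41
d = (10, 16);  v_rel = (2, 11),  |v_rel|² = 125
v_rel×d = (2)·(16) − (11)·(10) = -78
since m = R²·125 − (-78)²:  R² = (6084 + 41) / 125 = 49
R = √49 = 7  ⇒  r_B = 7 − 4 = 3

rB=3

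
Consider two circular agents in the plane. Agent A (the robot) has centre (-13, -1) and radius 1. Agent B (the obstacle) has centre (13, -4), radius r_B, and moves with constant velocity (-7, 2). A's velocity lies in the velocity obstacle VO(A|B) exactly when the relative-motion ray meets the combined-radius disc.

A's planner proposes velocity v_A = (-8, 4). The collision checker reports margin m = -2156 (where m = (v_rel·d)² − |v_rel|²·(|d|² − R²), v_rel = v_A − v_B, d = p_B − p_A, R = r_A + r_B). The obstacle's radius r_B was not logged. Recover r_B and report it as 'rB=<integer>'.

m = -2156
d = (26, -3);  v_rel = (-1, 2),  |v_rel|² = 5
v_rel×d = (-1)·(-3) − (2)·(26) = -49
since m = R²·5 − (-49)²:  R² = (2401 + -2156) / 5 = 49
R = √49 = 7  ⇒  r_B = 7 − 1 = 6

rB=6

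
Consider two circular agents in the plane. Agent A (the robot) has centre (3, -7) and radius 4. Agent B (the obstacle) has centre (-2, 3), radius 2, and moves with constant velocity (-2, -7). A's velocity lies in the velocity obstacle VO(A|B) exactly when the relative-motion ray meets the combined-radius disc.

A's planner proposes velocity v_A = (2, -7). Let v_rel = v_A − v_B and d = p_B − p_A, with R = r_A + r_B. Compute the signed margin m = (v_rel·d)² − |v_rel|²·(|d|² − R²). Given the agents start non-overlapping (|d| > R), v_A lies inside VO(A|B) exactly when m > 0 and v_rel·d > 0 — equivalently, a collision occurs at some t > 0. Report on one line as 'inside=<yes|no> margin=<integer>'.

d = (-5, 10),  |d|² = 125;  R = 4+2 = 6,  c = 125−6² = 89
v_rel = (4, 0),  |v_rel|² = 16;  v_rel·d = (4)·(-5) + (0)·(10) = -20
16·t² + 40·t + 89 = 0  ⇒  m = (-20)² − 16·89 = -1024
m = -1024 < 0,  v_rel·d = -20 < 0  ⇒  outside

inside=no margin=-1024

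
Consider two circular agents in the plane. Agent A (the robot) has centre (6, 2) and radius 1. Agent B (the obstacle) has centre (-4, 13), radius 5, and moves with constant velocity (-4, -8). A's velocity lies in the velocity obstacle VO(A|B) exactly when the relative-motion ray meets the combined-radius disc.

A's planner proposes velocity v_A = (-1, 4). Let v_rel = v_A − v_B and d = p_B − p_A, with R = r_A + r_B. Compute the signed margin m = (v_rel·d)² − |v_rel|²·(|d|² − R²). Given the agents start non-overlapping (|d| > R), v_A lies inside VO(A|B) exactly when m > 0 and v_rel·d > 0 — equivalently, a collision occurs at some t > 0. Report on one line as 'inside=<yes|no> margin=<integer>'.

d = (-10, 11),  |d|² = 221;  R = 1+5 = 6,  c = 221−6² = 185
v_rel = (3, 12),  |v_rel|² = 153;  v_rel·d = (3)·(-10) + (12)·(11) = 102
153·t² − 204·t + 185 = 0  ⇒  m = 102² − 153·185 = -17901
m = -17901 < 0,  v_rel·d = 102 > 0  ⇒  outside

inside=no margin=-17901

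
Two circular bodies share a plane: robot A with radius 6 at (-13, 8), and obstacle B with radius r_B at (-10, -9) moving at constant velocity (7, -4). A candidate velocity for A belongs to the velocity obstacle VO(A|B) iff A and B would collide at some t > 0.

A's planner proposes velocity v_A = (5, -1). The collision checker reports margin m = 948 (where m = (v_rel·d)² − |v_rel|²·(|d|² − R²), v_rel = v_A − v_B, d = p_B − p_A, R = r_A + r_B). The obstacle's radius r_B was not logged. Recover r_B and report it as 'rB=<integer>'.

m = 948
d = (3, -17);  v_rel = (-2, 3),  |v_rel|² = 13
v_rel×d = (-2)·(-17) − (3)·(3) = 25
since m = R²·13 − 25²:  R² = (625 + 948) / 13 = 121
R = √121 = 11  ⇒  r_B = 11 − 6 = 5

rB=5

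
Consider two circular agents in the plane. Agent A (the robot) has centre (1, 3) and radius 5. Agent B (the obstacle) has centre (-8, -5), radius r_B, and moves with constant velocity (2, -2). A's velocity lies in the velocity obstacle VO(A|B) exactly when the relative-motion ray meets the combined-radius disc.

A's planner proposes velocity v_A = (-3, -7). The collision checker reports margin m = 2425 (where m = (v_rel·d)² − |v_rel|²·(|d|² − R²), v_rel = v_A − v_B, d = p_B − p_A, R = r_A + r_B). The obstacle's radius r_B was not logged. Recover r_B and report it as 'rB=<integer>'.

m = 2425
d = (-9, -8);  v_rel = (-5, -5),  |v_rel|² = 50
v_rel×d = (-5)·(-8) − (-5)·(-9) = -5
since m = R²·50 − (-5)²:  R² = (25 + 2425) / 50 = 49
R = √49 = 7  ⇒  r_B = 7 − 5 = 2

rB=2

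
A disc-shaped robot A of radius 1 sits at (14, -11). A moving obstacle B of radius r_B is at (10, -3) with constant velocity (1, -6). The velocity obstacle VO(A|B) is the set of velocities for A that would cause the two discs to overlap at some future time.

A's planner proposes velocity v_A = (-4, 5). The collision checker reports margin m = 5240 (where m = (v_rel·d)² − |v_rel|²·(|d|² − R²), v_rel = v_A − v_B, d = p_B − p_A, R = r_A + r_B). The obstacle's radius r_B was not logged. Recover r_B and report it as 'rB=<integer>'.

m = 5240
d = (-4, 8);  v_rel = (-5, 11),  |v_rel|² = 146
v_rel×d = (-5)·(8) − (11)·(-4) = 4
since m = R²·146 − 4²:  R² = (16 + 5240) / 146 = 36
R = √36 = 6  ⇒  r_B = 6 − 1 = 5

rB=5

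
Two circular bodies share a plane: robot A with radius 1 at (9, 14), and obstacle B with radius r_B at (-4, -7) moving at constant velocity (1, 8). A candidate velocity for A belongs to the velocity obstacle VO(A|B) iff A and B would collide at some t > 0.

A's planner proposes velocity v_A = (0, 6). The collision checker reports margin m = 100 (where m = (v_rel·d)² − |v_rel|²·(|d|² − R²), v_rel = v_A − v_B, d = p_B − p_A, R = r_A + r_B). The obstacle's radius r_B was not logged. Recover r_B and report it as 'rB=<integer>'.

m = 100
d = (-13, -21);  v_rel = (-1, -2),  |v_rel|² = 5
v_rel×d = (-1)·(-21) − (-2)·(-13) = -5
since m = R²·5 − (-5)²:  R² = (25 + 100) / 5 = 25
R = √25 = 5  ⇒  r_B = 5 − 1 = 4

rB=4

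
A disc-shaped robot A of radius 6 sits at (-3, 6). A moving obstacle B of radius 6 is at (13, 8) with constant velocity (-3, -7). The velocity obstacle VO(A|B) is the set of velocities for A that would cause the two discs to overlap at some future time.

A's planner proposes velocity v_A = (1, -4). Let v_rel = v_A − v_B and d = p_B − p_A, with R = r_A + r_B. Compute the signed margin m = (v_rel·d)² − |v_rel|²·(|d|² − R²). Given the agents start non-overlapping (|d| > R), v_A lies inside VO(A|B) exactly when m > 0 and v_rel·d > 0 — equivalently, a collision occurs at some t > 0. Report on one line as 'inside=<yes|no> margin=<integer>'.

d = (16, 2),  |d|² = 260;  R = 6+6 = 12,  c = 260−12² = 116
v_rel = (4, 3),  |v_rel|² = 25;  v_rel·d = (4)·(16) + (3)·(2) = 70
25·t² − 140·t + 116 = 0  ⇒  m = 70² − 25·116 = 2000
m = 2000 > 0,  v_rel·d = 70 > 0  ⇒  inside

inside=yes margin=2000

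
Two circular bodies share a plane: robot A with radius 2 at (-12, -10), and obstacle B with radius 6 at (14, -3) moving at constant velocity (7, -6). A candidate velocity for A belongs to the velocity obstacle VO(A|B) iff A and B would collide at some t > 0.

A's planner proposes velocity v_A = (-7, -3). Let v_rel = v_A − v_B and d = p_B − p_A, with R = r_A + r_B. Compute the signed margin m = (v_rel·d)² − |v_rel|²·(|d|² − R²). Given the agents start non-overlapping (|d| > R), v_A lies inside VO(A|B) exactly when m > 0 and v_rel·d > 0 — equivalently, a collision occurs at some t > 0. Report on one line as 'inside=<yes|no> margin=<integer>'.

d = (26, 7),  |d|² = 725;  R = 2+6 = 8,  c = 725−8² = 661
v_rel = (-14, 3),  |v_rel|² = 205;  v_rel·d = (-14)·(26) + (3)·(7) = -343
205·t² + 686·t + 661 = 0  ⇒  m = (-343)² − 205·661 = -17856
m = -17856 < 0,  v_rel·d = -343 < 0  ⇒  outside

inside=no margin=-17856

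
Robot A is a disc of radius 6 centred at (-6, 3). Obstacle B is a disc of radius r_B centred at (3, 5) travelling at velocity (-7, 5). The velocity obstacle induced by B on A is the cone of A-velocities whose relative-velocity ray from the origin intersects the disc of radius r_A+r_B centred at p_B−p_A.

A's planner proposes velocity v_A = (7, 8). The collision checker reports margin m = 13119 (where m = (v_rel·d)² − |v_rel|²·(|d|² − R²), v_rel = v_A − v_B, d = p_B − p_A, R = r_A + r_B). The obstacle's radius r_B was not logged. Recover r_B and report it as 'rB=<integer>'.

m = 13119
d = (9, 2);  v_rel = (14, 3),  |v_rel|² = 205
v_rel×d = (14)·(2) − (3)·(9) = 1
since m = R²·205 − 1²:  R² = (1 + 13119) / 205 = 64
R = √64 = 8  ⇒  r_B = 8 − 6 = 2

rB=2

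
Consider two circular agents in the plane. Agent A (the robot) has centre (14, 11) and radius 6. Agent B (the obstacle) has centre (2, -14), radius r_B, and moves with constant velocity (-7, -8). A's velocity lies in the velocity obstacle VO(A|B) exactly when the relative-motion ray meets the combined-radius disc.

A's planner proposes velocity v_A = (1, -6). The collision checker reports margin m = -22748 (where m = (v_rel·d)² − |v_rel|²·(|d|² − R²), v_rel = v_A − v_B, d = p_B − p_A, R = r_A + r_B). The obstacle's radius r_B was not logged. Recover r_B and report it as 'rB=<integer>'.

m = -22748
d = (-12, -25);  v_rel = (8, 2),  |v_rel|² = 68
v_rel×d = (8)·(-25) − (2)·(-12) = -176
since m = R²·68 − (-176)²:  R² = (30976 + -22748) / 68 = 121
R = √121 = 11  ⇒  r_B = 11 − 6 = 5

rB=5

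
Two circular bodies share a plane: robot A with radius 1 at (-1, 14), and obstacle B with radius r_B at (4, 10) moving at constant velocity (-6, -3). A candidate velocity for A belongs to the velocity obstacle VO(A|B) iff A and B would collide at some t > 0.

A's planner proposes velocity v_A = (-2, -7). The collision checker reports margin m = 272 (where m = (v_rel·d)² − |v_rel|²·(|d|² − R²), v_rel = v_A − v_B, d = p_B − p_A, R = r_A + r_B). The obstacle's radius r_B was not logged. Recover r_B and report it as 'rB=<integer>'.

m = 272
d = (5, -4);  v_rel = (4, -4),  |v_rel|² = 32
v_rel×d = (4)·(-4) − (-4)·(5) = 4
since m = R²·32 − 4²:  R² = (16 + 272) / 32 = 9
R = √9 = 3  ⇒  r_B = 3 − 1 = 2

rB=2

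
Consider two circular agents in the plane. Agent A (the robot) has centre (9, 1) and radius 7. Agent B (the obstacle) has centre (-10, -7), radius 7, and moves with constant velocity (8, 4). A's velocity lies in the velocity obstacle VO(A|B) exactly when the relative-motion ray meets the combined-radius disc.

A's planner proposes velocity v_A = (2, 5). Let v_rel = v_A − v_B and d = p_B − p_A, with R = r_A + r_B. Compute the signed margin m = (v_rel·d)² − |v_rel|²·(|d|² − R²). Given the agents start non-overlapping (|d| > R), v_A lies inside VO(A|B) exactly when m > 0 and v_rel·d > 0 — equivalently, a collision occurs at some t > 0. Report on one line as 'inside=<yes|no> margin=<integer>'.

d = (-19, -8),  |d|² = 425;  R = 7+7 = 14,  c = 425−14² = 229
v_rel = (-6, 1),  |v_rel|² = 37;  v_rel·d = (-6)·(-19) + (1)·(-8) = 106
37·t² − 212·t + 229 = 0  ⇒  m = 106² − 37·229 = 2763
m = 2763 > 0,  v_rel·d = 106 > 0  ⇒  inside

inside=yes margin=2763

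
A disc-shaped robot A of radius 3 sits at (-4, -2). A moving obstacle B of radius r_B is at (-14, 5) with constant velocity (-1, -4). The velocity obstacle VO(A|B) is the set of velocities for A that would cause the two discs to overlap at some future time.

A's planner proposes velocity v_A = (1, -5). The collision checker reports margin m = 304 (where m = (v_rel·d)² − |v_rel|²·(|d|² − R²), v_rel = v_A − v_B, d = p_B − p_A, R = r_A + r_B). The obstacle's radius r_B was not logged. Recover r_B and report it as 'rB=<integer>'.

m = 304
d = (-10, 7);  v_rel = (2, -1),  |v_rel|² = 5
v_rel×d = (2)·(7) − (-1)·(-10) = 4
since m = R²·5 − 4²:  R² = (16 + 304) / 5 = 64
R = √64 = 8  ⇒  r_B = 8 − 3 = 5

rB=5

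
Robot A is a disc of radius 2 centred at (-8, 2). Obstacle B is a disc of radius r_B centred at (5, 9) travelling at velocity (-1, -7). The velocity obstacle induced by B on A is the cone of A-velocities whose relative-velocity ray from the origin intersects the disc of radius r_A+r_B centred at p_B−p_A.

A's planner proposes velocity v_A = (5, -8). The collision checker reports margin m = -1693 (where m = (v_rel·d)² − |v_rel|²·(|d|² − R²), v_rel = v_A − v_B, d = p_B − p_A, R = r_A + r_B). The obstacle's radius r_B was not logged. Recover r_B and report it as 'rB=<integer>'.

m = -1693
d = (13, 7);  v_rel = (6, -1),  |v_rel|² = 37
v_rel×d = (6)·(7) − (-1)·(13) = 55
since m = R²·37 − 55²:  R² = (3025 + -1693) / 37 = 36
R = √36 = 6  ⇒  r_B = 6 − 2 = 4

rB=4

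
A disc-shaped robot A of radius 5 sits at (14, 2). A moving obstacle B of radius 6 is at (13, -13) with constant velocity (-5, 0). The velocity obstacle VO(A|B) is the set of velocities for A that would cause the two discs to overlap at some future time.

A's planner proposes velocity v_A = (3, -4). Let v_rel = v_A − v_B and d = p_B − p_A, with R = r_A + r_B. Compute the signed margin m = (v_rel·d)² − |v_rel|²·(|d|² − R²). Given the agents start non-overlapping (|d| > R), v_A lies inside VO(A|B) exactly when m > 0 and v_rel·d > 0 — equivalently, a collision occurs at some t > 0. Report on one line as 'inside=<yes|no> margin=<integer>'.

d = (-1, -15),  |d|² = 226;  R = 5+6 = 11,  c = 226−11² = 105
v_rel = (8, -4),  |v_rel|² = 80;  v_rel·d = (8)·(-1) + (-4)·(-15) = 52
80·t² − 104·t + 105 = 0  ⇒  m = 52² − 80·105 = -5696
m = -5696 < 0,  v_rel·d = 52 > 0  ⇒  outside

inside=no margin=-5696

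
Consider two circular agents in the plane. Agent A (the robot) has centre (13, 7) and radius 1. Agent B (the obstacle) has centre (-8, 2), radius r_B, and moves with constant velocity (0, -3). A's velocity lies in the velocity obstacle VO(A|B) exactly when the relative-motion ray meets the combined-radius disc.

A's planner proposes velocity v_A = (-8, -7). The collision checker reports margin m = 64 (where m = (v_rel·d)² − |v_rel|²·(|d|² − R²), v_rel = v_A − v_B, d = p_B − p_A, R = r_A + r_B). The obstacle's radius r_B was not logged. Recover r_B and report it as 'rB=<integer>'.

m = 64
d = (-21, -5);  v_rel = (-8, -4),  |v_rel|² = 80
v_rel×d = (-8)·(-5) − (-4)·(-21) = -44
since m = R²·80 − (-44)²:  R² = (1936 + 64) / 80 = 25
R = √25 = 5  ⇒  r_B = 5 − 1 = 4

rB=4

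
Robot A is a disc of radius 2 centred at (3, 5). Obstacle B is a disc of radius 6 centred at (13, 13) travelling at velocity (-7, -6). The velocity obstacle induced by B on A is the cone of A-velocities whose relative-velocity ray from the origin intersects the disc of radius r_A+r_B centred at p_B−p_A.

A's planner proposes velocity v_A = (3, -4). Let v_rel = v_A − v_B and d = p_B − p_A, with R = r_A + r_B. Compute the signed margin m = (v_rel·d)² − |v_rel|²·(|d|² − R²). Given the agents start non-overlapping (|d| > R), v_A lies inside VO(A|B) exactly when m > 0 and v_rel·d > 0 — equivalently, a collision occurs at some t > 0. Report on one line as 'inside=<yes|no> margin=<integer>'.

d = (10, 8),  |d|² = 164;  R = 2+6 = 8,  c = 164−8² = 100
v_rel = (10, 2),  |v_rel|² = 104;  v_rel·d = (10)·(10) + (2)·(8) = 116
104·t² − 232·t + 100 = 0  ⇒  m = 116² − 104·100 = 3056
m = 3056 > 0,  v_rel·d = 116 > 0  ⇒  inside

inside=yes margin=3056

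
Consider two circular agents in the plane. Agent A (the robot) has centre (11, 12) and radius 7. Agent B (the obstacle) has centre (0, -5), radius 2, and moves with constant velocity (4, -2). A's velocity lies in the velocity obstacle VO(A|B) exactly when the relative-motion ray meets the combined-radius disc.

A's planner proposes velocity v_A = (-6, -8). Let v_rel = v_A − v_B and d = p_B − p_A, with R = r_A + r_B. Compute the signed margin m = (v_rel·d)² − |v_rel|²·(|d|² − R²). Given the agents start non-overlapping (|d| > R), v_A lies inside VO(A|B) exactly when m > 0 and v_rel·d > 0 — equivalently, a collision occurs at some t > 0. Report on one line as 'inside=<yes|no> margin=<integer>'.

d = (-11, -17),  |d|² = 410;  R = 7+2 = 9,  c = 410−9² = 329
v_rel = (-10, -6),  |v_rel|² = 136;  v_rel·d = (-10)·(-11) + (-6)·(-17) = 212
136·t² − 424·t + 329 = 0  ⇒  m = 212² − 136·329 = 200
m = 200 > 0,  v_rel·d = 212 > 0  ⇒  inside

inside=yes margin=200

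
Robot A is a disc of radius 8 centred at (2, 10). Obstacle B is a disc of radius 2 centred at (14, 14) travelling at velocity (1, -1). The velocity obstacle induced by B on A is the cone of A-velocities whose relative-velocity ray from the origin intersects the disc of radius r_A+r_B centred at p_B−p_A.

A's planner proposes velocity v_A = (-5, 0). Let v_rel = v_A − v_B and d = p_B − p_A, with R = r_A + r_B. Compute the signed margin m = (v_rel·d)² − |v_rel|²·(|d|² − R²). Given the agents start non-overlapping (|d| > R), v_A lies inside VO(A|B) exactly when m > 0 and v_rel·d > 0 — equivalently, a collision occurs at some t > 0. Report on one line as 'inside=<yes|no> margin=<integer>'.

d = (12, 4),  |d|² = 160;  R = 8+2 = 10,  c = 160−10² = 60
v_rel = (-6, 1),  |v_rel|² = 37;  v_rel·d = (-6)·(12) + (1)·(4) = -68
37·t² + 136·t + 60 = 0  ⇒  m = (-68)² − 37·60 = 2404
m = 2404 > 0,  v_rel·d = -68 < 0  ⇒  outside

inside=no margin=2404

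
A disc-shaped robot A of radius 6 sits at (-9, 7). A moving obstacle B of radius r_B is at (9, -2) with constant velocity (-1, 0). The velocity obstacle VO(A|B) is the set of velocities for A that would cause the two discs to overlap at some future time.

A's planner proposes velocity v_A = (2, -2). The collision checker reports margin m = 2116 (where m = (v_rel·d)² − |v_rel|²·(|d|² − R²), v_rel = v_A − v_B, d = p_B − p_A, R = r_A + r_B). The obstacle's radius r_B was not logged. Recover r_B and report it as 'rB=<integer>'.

m = 2116
d = (18, -9);  v_rel = (3, -2),  |v_rel|² = 13
v_rel×d = (3)·(-9) − (-2)·(18) = 9
since m = R²·13 − 9²:  R² = (81 + 2116) / 13 = 169
R = √169 = 13  ⇒  r_B = 13 − 6 = 7

rB=7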